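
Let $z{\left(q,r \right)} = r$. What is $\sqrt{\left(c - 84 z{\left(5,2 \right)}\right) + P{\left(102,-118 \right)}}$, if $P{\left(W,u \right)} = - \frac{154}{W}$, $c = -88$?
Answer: $\frac{i \sqrt{669783}}{51} \approx 16.047 i$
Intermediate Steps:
$\sqrt{\left(c - 84 z{\left(5,2 \right)}\right) + P{\left(102,-118 \right)}} = \sqrt{\left(-88 - 168\right) - \frac{154}{102}} = \sqrt{\left(-88 - 168\right) - \frac{77}{51}} = \sqrt{-256 - \frac{77}{51}} = \sqrt{- \frac{13133}{51}} = \frac{i \sqrt{669783}}{51}$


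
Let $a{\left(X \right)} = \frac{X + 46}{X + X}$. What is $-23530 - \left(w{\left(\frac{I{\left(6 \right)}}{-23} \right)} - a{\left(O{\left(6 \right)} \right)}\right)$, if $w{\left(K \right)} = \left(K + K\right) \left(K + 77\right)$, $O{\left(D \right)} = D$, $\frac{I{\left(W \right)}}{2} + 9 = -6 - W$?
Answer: $- \frac{37792109}{1587} \approx -23814.0$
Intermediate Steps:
$I{\left(W \right)} = -30 - 2 W$ ($I{\left(W \right)} = -18 + 2 \left(-6 - W\right) = -18 - \left(12 + 2 W\right) = -30 - 2 W$)
$w{\left(K \right)} = 2 K \left(77 + K\right)$
$a{\left(X \right)} = \frac{46 + X}{2 X}$
$-23530 - \left(w{\left(\frac{I{\left(6 \right)}}{-23} \right)} - a{\left(O{\left(6 \right)} \right)}\right) = -23530 - \left(2 \frac{-30 - 12}{-23} \left(77 + \frac{-30 - 12}{-23}\right) - \frac{46 + 6}{2 \cdot 6}\right) = -23530 - \left(2 \left(-30 - 12\right) \left(- \frac{1}{23}\right) \left(77 + \left(-30 - 12\right) \left(- \frac{1}{23}\right)\right) - \frac{1}{2} \cdot \frac{1}{6} \cdot 52\right) = -23530 - \left(2 \left(\left(-42\right) \left(- \frac{1}{23}\right)\right) \left(77 - - \frac{42}{23}\right) - \frac{13}{3}\right) = -23530 - \left(2 \cdot \frac{42}{23} \left(77 + \frac{42}{23}\right) - \frac{13}{3}\right) = -23530 - \left(2 \cdot \frac{42}{23} \cdot \frac{1813}{23} - \frac{13}{3}\right) = -23530 - \left(\frac{152292}{529} - \frac{13}{3}\right) = -23530 - \frac{449999}{1587} = - \frac{37792109}{1587}$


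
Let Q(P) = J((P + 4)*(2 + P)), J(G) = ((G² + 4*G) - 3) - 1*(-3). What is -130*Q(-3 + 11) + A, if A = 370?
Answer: -1934030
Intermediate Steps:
J(G) = G² + 4*G (J(G) = (-3 + G² + 4*G) + 3 = G² + 4*G)
Q(P) = (2 + P)*(4 + P)*(4 + (2 + P)*(4 + P)) (Q(P) = ((P + 4)*(2 + P))*(4 + (P + 4)*(2 + P)) = ((4 + P)*(2 + P))*(4 + (4 + P)*(2 + P)) = ((2 + P)*(4 + P))*(4 + (2 + P)*(4 + P)) = (2 + P)*(4 + P)*(4 + (2 + P)*(4 + P)))
-130*Q(-3 + 11) + A = -130*(8 + (-3 + 11)² + 6*(-3 + 11))*(12 + (-3 + 11)² + 6*(-3 + 11)) + 370 = -130*(8 + 8² + 6*8)*(12 + 8² + 6*8) + 370 = -130*(8 + 64 + 48)*(12 + 64 + 48) + 370 = -15600*124 + 370 = -130*14880 + 370 = -1934400 + 370 = -1934030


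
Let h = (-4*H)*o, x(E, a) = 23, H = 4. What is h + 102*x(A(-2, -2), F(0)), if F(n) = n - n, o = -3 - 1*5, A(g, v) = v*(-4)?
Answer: 2474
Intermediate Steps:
A(g, v) = -4*v
o = -8 (o = -3 - 5 = -8)
F(n) = 0
h = 128 (h = -4*4*(-8) = -16*(-8) = 128)
h + 102*x(A(-2, -2), F(0)) = 128 + 102*23 = 128 + 2346 = 2474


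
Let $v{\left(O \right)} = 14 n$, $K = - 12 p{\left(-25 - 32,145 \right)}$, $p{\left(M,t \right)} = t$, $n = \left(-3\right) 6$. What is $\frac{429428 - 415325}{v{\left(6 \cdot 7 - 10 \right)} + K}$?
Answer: $- \frac{4701}{664} \approx -7.0798$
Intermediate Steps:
$n = -18$
$K = -1740$ ($K = \left(-12\right) 145 = -1740$)
$v{\left(O \right)} = -252$ ($v{\left(O \right)} = 14 \left(-18\right) = -252$)
$\frac{429428 - 415325}{v{\left(6 \cdot 7 - 10 \right)} + K} = \frac{429428 - 415325}{-252 - 1740} = \frac{14103}{-1992} = 14103 \left(- \frac{1}{1992}\right) = - \frac{4701}{664}$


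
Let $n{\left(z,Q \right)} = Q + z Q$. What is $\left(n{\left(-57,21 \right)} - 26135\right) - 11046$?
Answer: $-38357$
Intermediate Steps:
$n{\left(z,Q \right)} = Q + Q z$
$\left(n{\left(-57,21 \right)} - 26135\right) - 11046 = \left(21 \left(1 - 57\right) - 26135\right) - 11046 = \left(21 \left(-56\right) - 26135\right) - 11046 = \left(-1176 - 26135\right) - 11046 = -27311 - 11046 = -38357$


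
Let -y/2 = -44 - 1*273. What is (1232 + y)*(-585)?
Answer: -1091610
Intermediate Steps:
y = 634 (y = -2*(-44 - 1*273) = -2*(-44 - 273) = -2*(-317) = 634)
(1232 + y)*(-585) = (1232 + 634)*(-585) = 1866*(-585) = -1091610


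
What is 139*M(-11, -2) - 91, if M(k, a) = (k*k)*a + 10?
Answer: -32339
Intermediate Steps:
M(k, a) = 10 + a*k² (M(k, a) = k²*a + 10 = a*k² + 10 = 10 + a*k²)
139*M(-11, -2) - 91 = 139*(10 - 2*(-11)²) - 91 = 139*(10 - 2*121) - 91 = 139*(10 - 242) - 91 = 139*(-232) - 91 = -32248 - 91 = -32339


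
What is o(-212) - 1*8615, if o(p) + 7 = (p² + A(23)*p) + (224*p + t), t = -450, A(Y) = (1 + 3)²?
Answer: -15008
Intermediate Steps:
A(Y) = 16 (A(Y) = 4² = 16)
o(p) = -457 + p² + 240*p (o(p) = -7 + ((p² + 16*p) + (224*p - 450)) = -7 + ((p² + 16*p) + (-450 + 224*p)) = -7 + (-450 + p² + 240*p) = -457 + p² + 240*p)
o(-212) - 1*8615 = (-457 + (-212)² + 240*(-212)) - 1*8615 = (-457 + 44944 - 50880) - 8615 = -6393 - 8615 = -15008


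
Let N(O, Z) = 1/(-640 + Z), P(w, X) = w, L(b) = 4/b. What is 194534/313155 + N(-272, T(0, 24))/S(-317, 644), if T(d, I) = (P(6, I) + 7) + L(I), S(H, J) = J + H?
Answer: 79748392456/128377579095 ≈ 0.62120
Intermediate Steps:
S(H, J) = H + J
T(d, I) = 13 + 4/I (T(d, I) = (6 + 7) + 4/I = 13 + 4/I)
194534/313155 + N(-272, T(0, 24))/S(-317, 644) = 194534/313155 + 1/((-640 + (13 + 4/24))*(-317 + 644)) = 194534*(1/313155) + 1/((-640 + (13 + 4*(1/24)))*327) = 194534/313155 + (1/327)/(-640 + (13 + 1/6)) = 194534/313155 + (1/327)/(-640 + 79/6) = 194534/313155 + (1/327)/(-3761/6) = 194534/313155 - 6/3761*1/327 = 194534/313155 - 2/409949 = 79748392456/128377579095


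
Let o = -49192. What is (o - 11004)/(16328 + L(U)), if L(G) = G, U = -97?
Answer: -60196/16231 ≈ -3.7087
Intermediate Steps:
(o - 11004)/(16328 + L(U)) = (-49192 - 11004)/(16328 - 97) = -60196/16231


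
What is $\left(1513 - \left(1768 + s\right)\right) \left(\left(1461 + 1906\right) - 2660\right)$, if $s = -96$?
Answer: $-112413$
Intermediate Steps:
$\left(1513 - \left(1768 + s\right)\right) \left(\left(1461 + 1906\right) - 2660\right) = \left(1513 - 1672\right) \left(\left(1461 + 1906\right) - 2660\right) = \left(1513 + \left(-1768 + 96\right)\right) \left(3367 - 2660\right) = \left(1513 - 1672\right) 707 = \left(-159\right) 707 = -112413$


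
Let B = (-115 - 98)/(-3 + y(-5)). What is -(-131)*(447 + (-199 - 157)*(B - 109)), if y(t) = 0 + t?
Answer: 7800395/2 ≈ 3.9002e+6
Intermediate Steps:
y(t) = t
B = 213/8 (B = (-115 - 98)/(-3 - 5) = -213/(-8) = -213*(-1/8) = 213/8 ≈ 26.625)
-(-131)*(447 + (-199 - 157)*(B - 109)) = -(-131)*(447 + (-199 - 157)*(213/8 - 109)) = -(-131)*(447 - 356*(-659/8)) = -(-131)*(447 + 58651/2) = -(-131)*59545/2 = -1*(-7800395/2) = 7800395/2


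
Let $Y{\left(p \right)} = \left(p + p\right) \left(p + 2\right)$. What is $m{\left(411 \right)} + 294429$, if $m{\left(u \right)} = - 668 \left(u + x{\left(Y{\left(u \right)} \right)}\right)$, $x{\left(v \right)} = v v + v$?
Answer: $-76987723879695$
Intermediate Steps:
$Y{\left(p \right)} = 2 p \left(2 + p\right)$
$x{\left(v \right)} = v + v^{2}$ ($x{\left(v \right)} = v^{2} + v = v + v^{2}$)
$m{\left(u \right)} = - 668 u - 1336 u \left(1 + 2 u \left(2 + u\right)\right) \left(2 + u\right)$ ($m{\left(u \right)} = - 668 \left(u + 2 u \left(2 + u\right) \left(1 + 2 u \left(2 + u\right)\right)\right) = - 668 \left(u + 2 u \left(1 + 2 u \left(2 + u\right)\right) \left(2 + u\right)\right) = - 668 u - 1336 u \left(1 + 2 u \left(2 + u\right)\right) \left(2 + u\right)$)
$m{\left(411 \right)} + 294429 = 668 \cdot 411 \left(-1 - 2 \left(1 + 2 \cdot 411 \left(2 + 411\right)\right) \left(2 + 411\right)\right) + 294429 = 668 \cdot 411 \left(-1 - 2 \left(1 + 2 \cdot 411 \cdot 413\right) 413\right) + 294429 = 668 \cdot 411 \left(-1 - 2 \left(1 + 339486\right) 413\right) + 294429 = 668 \cdot 411 \left(-1 - 678974 \cdot 413\right) + 294429 = 668 \cdot 411 \left(-1 - 280416262\right) + 294429 = 668 \cdot 411 \left(-280416263\right) + 294429 = -76987724174124 + 294429 = -76987723879695$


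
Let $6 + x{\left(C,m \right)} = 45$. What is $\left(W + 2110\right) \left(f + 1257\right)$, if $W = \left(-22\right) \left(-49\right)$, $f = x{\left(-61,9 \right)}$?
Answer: $4131648$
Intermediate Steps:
$x{\left(C,m \right)} = 39$ ($x{\left(C,m \right)} = -6 + 45 = 39$)
$f = 39$
$W = 1078$
$\left(W + 2110\right) \left(f + 1257\right) = \left(1078 + 2110\right) \left(39 + 1257\right) = 3188 \cdot 1296 = 4131648$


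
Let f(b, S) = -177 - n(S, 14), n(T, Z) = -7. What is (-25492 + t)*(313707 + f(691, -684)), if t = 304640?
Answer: 87523226476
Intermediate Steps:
f(b, S) = -170 (f(b, S) = -177 - 1*(-7) = -177 + 7 = -170)
(-25492 + t)*(313707 + f(691, -684)) = (-25492 + 304640)*(313707 - 170) = 279148*313537 = 87523226476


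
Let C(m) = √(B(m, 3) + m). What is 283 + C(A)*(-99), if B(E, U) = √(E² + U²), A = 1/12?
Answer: 283 - 33*√(3 + 3*√1297)/2 ≈ 109.13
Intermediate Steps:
A = 1/12 ≈ 0.083333
C(m) = √(m + √(9 + m²)) (C(m) = √(√(m² + 3²) + m) = √(√(m² + 9) + m) = √(√(9 + m²) + m) = √(m + √(9 + m²)))
283 + C(A)*(-99) = 283 + √(1/12 + √(9 + (1/12)²))*(-99) = 283 + √(1/12 + √(9 + 1/144))*(-99) = 283 + √(1/12 + √(1297/144))*(-99) = 283 + √(1/12 + √1297/12)*(-99) = 283 - 99*√(1/12 + √1297/12)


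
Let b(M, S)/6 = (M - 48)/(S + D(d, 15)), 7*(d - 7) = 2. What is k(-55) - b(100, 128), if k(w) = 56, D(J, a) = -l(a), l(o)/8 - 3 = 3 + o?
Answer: 319/5 ≈ 63.800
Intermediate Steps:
d = 51/7 (d = 7 + (1/7)*2 = 7 + 2/7 = 51/7 ≈ 7.2857)
l(o) = 48 + 8*o (l(o) = 24 + 8*(3 + o) = 24 + (24 + 8*o) = 48 + 8*o)
D(J, a) = -48 - 8*a (D(J, a) = -(48 + 8*a) = -48 - 8*a)
b(M, S) = 6*(-48 + M)/(-168 + S) (b(M, S) = 6*((M - 48)/(S + (-48 - 8*15))) = 6*((-48 + M)/(S + (-48 - 120))) = 6*((-48 + M)/(S - 168)) = 6*((-48 + M)/(-168 + S)) = 6*(-48 + M)/(-168 + S))
k(-55) - b(100, 128) = 56 - 6*(-48 + 100)/(-168 + 128) = 56 - 6*52/(-40) = 56 - 6*(-1)*52/40 = 56 - 1*(-39/5) = 56 + 39/5 = 319/5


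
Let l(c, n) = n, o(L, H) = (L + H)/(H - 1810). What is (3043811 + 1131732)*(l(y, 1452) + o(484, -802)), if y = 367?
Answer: 7918796208753/1306 ≈ 6.0634e+9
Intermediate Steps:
o(L, H) = (H + L)/(-1810 + H)
(3043811 + 1131732)*(l(y, 1452) + o(484, -802)) = (3043811 + 1131732)*(1452 + (-802 + 484)/(-1810 - 802)) = 4175543*(1452 - 318/(-2612)) = 4175543*(1452 - 1/2612*(-318)) = 4175543*(1452 + 159/1306) = 4175543*(1896471/1306) = 7918796208753/1306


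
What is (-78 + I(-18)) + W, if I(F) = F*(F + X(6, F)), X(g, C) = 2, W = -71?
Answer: 139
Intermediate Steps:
I(F) = F*(2 + F) (I(F) = F*(F + 2) = F*(2 + F))
(-78 + I(-18)) + W = (-78 - 18*(2 - 18)) - 71 = (-78 - 18*(-16)) - 71 = (-78 + 288) - 71 = 210 - 71 = 139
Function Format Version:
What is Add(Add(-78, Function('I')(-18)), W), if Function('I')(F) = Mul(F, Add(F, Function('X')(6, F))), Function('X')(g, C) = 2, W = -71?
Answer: 139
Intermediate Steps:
Function('I')(F) = Mul(F, Add(2, F)) (Function('I')(F) = Mul(F, Add(F, 2)) = Mul(F, Add(2, F)))
Add(Add(-78, Function('I')(-18)), W) = Add(Add(-78, Mul(-18, Add(2, -18))), -71) = Add(Add(-78, Mul(-18, -16)), -71) = Add(Add(-78, 288), -71) = Add(210, -71) = 139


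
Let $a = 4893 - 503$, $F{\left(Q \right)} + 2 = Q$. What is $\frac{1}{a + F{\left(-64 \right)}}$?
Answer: $\frac{1}{4324} \approx 0.00023127$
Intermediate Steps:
$F{\left(Q \right)} = -2 + Q$
$a = 4390$
$\frac{1}{a + F{\left(-64 \right)}} = \frac{1}{4390 - 66} = \frac{1}{4324}$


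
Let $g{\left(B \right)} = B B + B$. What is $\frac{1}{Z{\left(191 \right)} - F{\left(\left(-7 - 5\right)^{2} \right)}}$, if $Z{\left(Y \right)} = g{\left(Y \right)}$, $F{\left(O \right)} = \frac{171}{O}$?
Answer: $\frac{16}{586733} \approx 2.727 \cdot 10^{-5}$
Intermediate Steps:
$g{\left(B \right)} = B + B^{2}$ ($g{\left(B \right)} = B^{2} + B = B + B^{2}$)
$Z{\left(Y \right)} = Y \left(1 + Y\right)$
$\frac{1}{Z{\left(191 \right)} - F{\left(\left(-7 - 5\right)^{2} \right)}} = \frac{1}{191 \left(1 + 191\right) - \frac{171}{\left(-7 - 5\right)^{2}}} = \frac{1}{191 \cdot 192 - \frac{171}{\left(-12\right)^{2}}} = \frac{1}{36672 - \frac{171}{144}} = \frac{1}{36672 - 171 \cdot \frac{1}{144}} = \frac{1}{36672 - \frac{19}{16}} = \frac{1}{\frac{586733}{16}} = \frac{16}{586733}$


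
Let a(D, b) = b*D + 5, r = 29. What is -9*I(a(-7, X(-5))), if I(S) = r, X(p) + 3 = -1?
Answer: -261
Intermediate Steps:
X(p) = -4 (X(p) = -3 - 1 = -4)
a(D, b) = 5 + D*b (a(D, b) = D*b + 5 = 5 + D*b)
I(S) = 29
-9*I(a(-7, X(-5))) = -9*29 = -261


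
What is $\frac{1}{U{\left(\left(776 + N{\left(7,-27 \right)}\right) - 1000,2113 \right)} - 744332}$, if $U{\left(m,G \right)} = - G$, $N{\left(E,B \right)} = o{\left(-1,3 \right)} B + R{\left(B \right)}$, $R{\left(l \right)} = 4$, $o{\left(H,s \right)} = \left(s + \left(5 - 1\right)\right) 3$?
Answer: $- \frac{1}{746445} \approx -1.3397 \cdot 10^{-6}$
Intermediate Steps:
$o{\left(H,s \right)} = 12 + 3 s$ ($o{\left(H,s \right)} = \left(s + \left(5 - 1\right)\right) 3 = \left(s + 4\right) 3 = \left(4 + s\right) 3 = 12 + 3 s$)
$N{\left(E,B \right)} = 4 + 21 B$ ($N{\left(E,B \right)} = \left(12 + 3 \cdot 3\right) B + 4 = \left(12 + 9\right) B + 4 = 21 B + 4 = 4 + 21 B$)
$\frac{1}{U{\left(\left(776 + N{\left(7,-27 \right)}\right) - 1000,2113 \right)} - 744332} = \frac{1}{\left(-1\right) 2113 - 744332} = \frac{1}{-2113 - 744332} = \frac{1}{-746445} = - \frac{1}{746445}$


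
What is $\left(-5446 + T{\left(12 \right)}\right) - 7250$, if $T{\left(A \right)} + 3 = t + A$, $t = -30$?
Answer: $-12717$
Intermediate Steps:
$T{\left(A \right)} = -33 + A$ ($T{\left(A \right)} = -3 + \left(-30 + A\right) = -33 + A$)
$\left(-5446 + T{\left(12 \right)}\right) - 7250 = \left(-5446 + \left(-33 + 12\right)\right) - 7250 = \left(-5446 - 21\right) - 7250 = -5467 - 7250 = -12717$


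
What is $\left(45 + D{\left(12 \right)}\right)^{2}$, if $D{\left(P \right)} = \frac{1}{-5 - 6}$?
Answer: $\frac{244036}{121} \approx 2016.8$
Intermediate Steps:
$D{\left(P \right)} = - \frac{1}{11}$ ($D{\left(P \right)} = \frac{1}{-11} = - \frac{1}{11}$)
$\left(45 + D{\left(12 \right)}\right)^{2} = \left(45 - \frac{1}{11}\right)^{2} = \left(\frac{494}{11}\right)^{2} = \frac{244036}{121}$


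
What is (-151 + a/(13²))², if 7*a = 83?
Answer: 31880102500/1399489 ≈ 22780.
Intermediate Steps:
a = 83/7 (a = (⅐)*83 = 83/7 ≈ 11.857)
(-151 + a/(13²))² = (-151 + 83/(7*(13²)))² = (-151 + (83/7)/169)² = (-151 + (83/7)*(1/169))² = (-151 + 83/1183)² = (-178550/1183)² = 31880102500/1399489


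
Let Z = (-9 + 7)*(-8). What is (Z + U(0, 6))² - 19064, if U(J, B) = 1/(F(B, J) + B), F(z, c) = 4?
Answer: -1880479/100 ≈ -18805.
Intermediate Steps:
Z = 16 (Z = -2*(-8) = 16)
U(J, B) = 1/(4 + B)
(Z + U(0, 6))² - 19064 = (16 + 1/(4 + 6))² - 19064 = (16 + 1/10)² - 19064 = (16 + ⅒)² - 19064 = (161/10)² - 19064 = 25921/100 - 19064 = -1880479/100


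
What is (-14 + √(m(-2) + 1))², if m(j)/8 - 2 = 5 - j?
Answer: (14 - √73)² ≈ 29.768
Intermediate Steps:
m(j) = 56 - 8*j (m(j) = 16 + 8*(5 - j) = 16 + (40 - 8*j) = 56 - 8*j)
(-14 + √(m(-2) + 1))² = (-14 + √((56 - 8*(-2)) + 1))² = (-14 + √((56 + 16) + 1))² = (-14 + √(72 + 1))² = (-14 + √73)²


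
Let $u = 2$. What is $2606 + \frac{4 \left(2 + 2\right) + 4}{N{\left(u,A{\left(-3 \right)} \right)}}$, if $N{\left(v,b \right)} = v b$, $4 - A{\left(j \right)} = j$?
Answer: $\frac{18252}{7} \approx 2607.4$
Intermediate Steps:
$A{\left(j \right)} = 4 - j$
$N{\left(v,b \right)} = b v$
$2606 + \frac{4 \left(2 + 2\right) + 4}{N{\left(u,A{\left(-3 \right)} \right)}} = 2606 + \frac{4 \left(2 + 2\right) + 4}{\left(4 - -3\right) 2} = 2606 + \frac{4 \cdot 4 + 4}{\left(4 + 3\right) 2} = 2606 + \frac{16 + 4}{7 \cdot 2} = 2606 + \frac{1}{14} \cdot 20 = 2606 + \frac{10}{7} = \frac{18252}{7}$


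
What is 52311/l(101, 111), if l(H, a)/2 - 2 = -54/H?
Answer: 5283411/296 ≈ 17849.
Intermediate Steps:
l(H, a) = 4 - 108/H (l(H, a) = 4 + 2*(-54/H) = 4 - 108/H)
52311/l(101, 111) = 52311/(4 - 108/101) = 52311/(296/101) = 52311*(101/296) = 5283411/296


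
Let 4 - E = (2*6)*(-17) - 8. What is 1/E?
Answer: 1/216 ≈ 0.0046296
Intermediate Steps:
E = 216 (E = 4 - ((2*6)*(-17) - 8) = 4 - (12*(-17) - 8) = 4 - (-204 - 8) = 4 - 1*(-212) = 4 + 212 = 216)
1/E = 1/216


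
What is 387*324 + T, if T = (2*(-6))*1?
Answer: 125376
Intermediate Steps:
T = -12 (T = -12*1 = -12)
387*324 + T = 387*324 - 12 = 125388 - 12 = 125376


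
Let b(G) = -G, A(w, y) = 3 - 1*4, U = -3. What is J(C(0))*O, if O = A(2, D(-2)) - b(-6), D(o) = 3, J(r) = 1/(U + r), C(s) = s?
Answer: 7/3 ≈ 2.3333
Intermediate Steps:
J(r) = 1/(-3 + r)
A(w, y) = -1 (A(w, y) = 3 - 4 = -1)
O = -7 (O = -1 - (-1)*(-6) = -1 - 1*6 = -1 - 6 = -7)
J(C(0))*O = -7/(-3 + 0) = -7/(-3) = -⅓*(-7) = 7/3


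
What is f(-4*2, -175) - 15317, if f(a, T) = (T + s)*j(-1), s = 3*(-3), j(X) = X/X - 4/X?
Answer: -16237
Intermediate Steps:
j(X) = 1 - 4/X
s = -9
f(a, T) = -45 + 5*T (f(a, T) = (T - 9)*((-4 - 1)/(-1)) = (-9 + T)*(-1*(-5)) = (-9 + T)*5 = -45 + 5*T)
f(-4*2, -175) - 15317 = (-45 + 5*(-175)) - 15317 = (-45 - 875) - 15317 = -920 - 15317 = -16237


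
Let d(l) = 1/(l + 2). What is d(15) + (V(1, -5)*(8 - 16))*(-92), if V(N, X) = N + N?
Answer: 25025/17 ≈ 1472.1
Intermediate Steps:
V(N, X) = 2*N
d(l) = 1/(2 + l)
d(15) + (V(1, -5)*(8 - 16))*(-92) = 1/(2 + 15) + ((2*1)*(8 - 16))*(-92) = 1/17 + (2*(-8))*(-92) = 1/17 - 16*(-92) = 1/17 + 1472 = 25025/17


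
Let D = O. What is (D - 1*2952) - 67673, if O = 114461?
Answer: 43836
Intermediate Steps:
D = 114461
(D - 1*2952) - 67673 = (114461 - 1*2952) - 67673 = (114461 - 2952) - 67673 = 111509 - 67673 = 43836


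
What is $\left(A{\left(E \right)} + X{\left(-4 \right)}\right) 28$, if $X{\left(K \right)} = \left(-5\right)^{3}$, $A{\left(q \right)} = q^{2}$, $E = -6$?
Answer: $-2492$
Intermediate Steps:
$X{\left(K \right)} = -125$
$\left(A{\left(E \right)} + X{\left(-4 \right)}\right) 28 = \left(\left(-6\right)^{2} - 125\right) 28 = \left(36 - 125\right) 28 = \left(-89\right) 28 = -2492$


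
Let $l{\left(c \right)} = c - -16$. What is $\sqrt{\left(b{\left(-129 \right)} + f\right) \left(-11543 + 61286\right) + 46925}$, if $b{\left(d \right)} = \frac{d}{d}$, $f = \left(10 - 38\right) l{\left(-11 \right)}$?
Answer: $2 i \sqrt{1716838} \approx 2620.6 i$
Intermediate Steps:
$l{\left(c \right)} = 16 + c$ ($l{\left(c \right)} = c + 16 = 16 + c$)
$f = -140$ ($f = \left(10 - 38\right) \left(16 - 11\right) = \left(10 - 38\right) 5 = \left(-28\right) 5 = -140$)
$b{\left(d \right)} = 1$
$\sqrt{\left(b{\left(-129 \right)} + f\right) \left(-11543 + 61286\right) + 46925} = \sqrt{\left(1 - 140\right) \left(-11543 + 61286\right) + 46925} = \sqrt{\left(-139\right) 49743 + 46925} = \sqrt{-6914277 + 46925} = \sqrt{-6867352} = 2 i \sqrt{1716838}$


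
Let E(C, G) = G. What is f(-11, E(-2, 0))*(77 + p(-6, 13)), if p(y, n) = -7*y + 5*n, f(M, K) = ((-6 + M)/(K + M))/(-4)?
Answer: -782/11 ≈ -71.091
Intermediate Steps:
f(M, K) = -(-6 + M)/(4*(K + M)) (f(M, K) = ((-6 + M)/(K + M))*(-1/4) = -(-6 + M)/(4*(K + M)))
f(-11, E(-2, 0))*(77 + p(-6, 13)) = ((6 - 1*(-11))/(4*(0 - 11)))*(77 + (-7*(-6) + 5*13)) = ((1/4)*(6 + 11)/(-11))*(77 + (42 + 65)) = ((1/4)*(-1/11)*17)*(77 + 107) = -17/44*184 = -782/11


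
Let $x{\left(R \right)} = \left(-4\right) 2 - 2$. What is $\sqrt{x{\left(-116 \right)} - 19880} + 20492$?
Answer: $20492 + 3 i \sqrt{2210} \approx 20492.0 + 141.03 i$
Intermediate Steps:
$x{\left(R \right)} = -10$ ($x{\left(R \right)} = -8 - 2 = -10$)
$\sqrt{x{\left(-116 \right)} - 19880} + 20492 = \sqrt{-10 - 19880} + 20492 = \sqrt{-19890} + 20492 = 3 i \sqrt{2210} + 20492 = 20492 + 3 i \sqrt{2210}$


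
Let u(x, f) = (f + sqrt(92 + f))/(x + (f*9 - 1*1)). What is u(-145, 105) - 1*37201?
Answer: -29723494/799 + sqrt(197)/799 ≈ -37201.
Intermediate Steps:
u(x, f) = (f + sqrt(92 + f))/(-1 + x + 9*f) (u(x, f) = (f + sqrt(92 + f))/(x + (9*f - 1)) = (f + sqrt(92 + f))/(x + (-1 + 9*f)) = (f + sqrt(92 + f))/(-1 + x + 9*f))
u(-145, 105) - 1*37201 = (105 + sqrt(92 + 105))/(-1 - 145 + 9*105) - 1*37201 = (105 + sqrt(197))/(-1 - 145 + 945) - 37201 = (105 + sqrt(197))/799 - 37201 = (105/799 + sqrt(197)/799) - 37201 = -29723494/799 + sqrt(197)/799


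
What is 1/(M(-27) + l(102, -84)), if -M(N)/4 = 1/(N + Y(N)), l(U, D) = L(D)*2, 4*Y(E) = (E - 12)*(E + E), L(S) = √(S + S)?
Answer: -999/83832092 - 998001*I*√42/167664184 ≈ -1.1917e-5 - 0.038576*I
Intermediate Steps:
L(S) = √2*√S (L(S) = √(2*S) = √2*√S)
Y(E) = E*(-12 + E)/2 (Y(E) = ((E - 12)*(E + E))/4 = ((-12 + E)*(2*E))/4 = (2*E*(-12 + E))/4 = E*(-12 + E)/2)
l(U, D) = 2*√2*√D (l(U, D) = (√2*√D)*2 = 2*√2*√D)
M(N) = -4/(N + N*(-12 + N)/2)
1/(M(-27) + l(102, -84)) = 1/(-8/(-27*(-10 - 27)) + 2*√2*√(-84)) = 1/(-8*(-1/27)/(-37) + 2*√2*(2*I*√21)) = 1/(-8*(-1/27)*(-1/37) + 4*I*√42) = 1/(-8/999 + 4*I*√42)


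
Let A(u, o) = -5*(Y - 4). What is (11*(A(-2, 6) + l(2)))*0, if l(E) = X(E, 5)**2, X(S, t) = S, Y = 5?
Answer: 0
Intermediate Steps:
A(u, o) = -5 (A(u, o) = -5*(5 - 4) = -5*1 = -5)
l(E) = E**2
(11*(A(-2, 6) + l(2)))*0 = (11*(-5 + 2**2))*0 = (11*(-5 + 4))*0 = (11*(-1))*0 = -11*0 = 0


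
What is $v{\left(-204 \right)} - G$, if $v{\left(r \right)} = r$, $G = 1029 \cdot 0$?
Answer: $-204$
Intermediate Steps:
$G = 0$
$v{\left(-204 \right)} - G = -204 - 0 = -204 + 0 = -204$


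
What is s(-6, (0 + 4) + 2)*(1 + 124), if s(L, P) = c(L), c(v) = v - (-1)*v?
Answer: -1500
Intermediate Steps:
c(v) = 2*v (c(v) = v + v = 2*v)
s(L, P) = 2*L
s(-6, (0 + 4) + 2)*(1 + 124) = (2*(-6))*(1 + 124) = -12*125 = -1500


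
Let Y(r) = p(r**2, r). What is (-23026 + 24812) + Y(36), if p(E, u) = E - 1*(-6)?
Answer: 3088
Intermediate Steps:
p(E, u) = 6 + E (p(E, u) = E + 6 = 6 + E)
Y(r) = 6 + r**2
(-23026 + 24812) + Y(36) = (-23026 + 24812) + (6 + 36**2) = 1786 + (6 + 1296) = 1786 + 1302 = 3088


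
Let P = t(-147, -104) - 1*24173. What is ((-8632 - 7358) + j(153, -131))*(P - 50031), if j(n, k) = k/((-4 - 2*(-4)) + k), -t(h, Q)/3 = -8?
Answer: 150629833820/127 ≈ 1.1861e+9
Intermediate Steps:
t(h, Q) = 24 (t(h, Q) = -3*(-8) = 24)
P = -24149 (P = 24 - 1*24173 = 24 - 24173 = -24149)
j(n, k) = k/(4 + k) (j(n, k) = k/((-4 + 8) + k) = k/(4 + k))
((-8632 - 7358) + j(153, -131))*(P - 50031) = ((-8632 - 7358) - 131/(4 - 131))*(-24149 - 50031) = (-15990 - 131/(-127))*(-74180) = (-15990 - 131*(-1/127))*(-74180) = (-15990 + 131/127)*(-74180) = -2030599/127*(-74180) = 150629833820/127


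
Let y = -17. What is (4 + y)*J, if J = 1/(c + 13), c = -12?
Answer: -13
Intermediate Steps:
J = 1 (J = 1/(-12 + 13) = 1/1 = 1)
(4 + y)*J = (4 - 17)*1 = -13*1 = -13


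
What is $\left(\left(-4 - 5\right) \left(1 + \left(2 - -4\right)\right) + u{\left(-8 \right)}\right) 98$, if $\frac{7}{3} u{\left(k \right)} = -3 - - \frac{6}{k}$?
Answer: $- \frac{12663}{2} \approx -6331.5$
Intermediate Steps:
$u{\left(k \right)} = - \frac{9}{7} + \frac{18}{7 k}$ ($u{\left(k \right)} = \frac{3 \left(-3 - - \frac{6}{k}\right)}{7} = \frac{3 \left(-3 + \frac{6}{k}\right)}{7} = - \frac{9}{7} + \frac{18}{7 k}$)
$\left(\left(-4 - 5\right) \left(1 + \left(2 - -4\right)\right) + u{\left(-8 \right)}\right) 98 = \left(\left(-4 - 5\right) \left(1 + \left(2 - -4\right)\right) + \frac{9 \left(2 - -8\right)}{7 \left(-8\right)}\right) 98 = \left(- 9 \left(1 + \left(2 + 4\right)\right) + \frac{9}{7} \left(- \frac{1}{8}\right) \left(2 + 8\right)\right) 98 = \left(- 9 \left(1 + 6\right) + \frac{9}{7} \left(- \frac{1}{8}\right) 10\right) 98 = \left(\left(-9\right) 7 - \frac{45}{28}\right) 98 = \left(-63 - \frac{45}{28}\right) 98 = \left(- \frac{1809}{28}\right) 98 = - \frac{12663}{2}$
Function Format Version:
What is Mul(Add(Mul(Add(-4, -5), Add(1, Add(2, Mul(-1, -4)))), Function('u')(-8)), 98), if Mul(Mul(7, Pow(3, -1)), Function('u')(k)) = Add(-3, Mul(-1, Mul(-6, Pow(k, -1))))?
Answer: Rational(-12663, 2) ≈ -6331.5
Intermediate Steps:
Function('u')(k) = Add(Rational(-9, 7), Mul(Rational(18, 7), Pow(k, -1))) (Function('u')(k) = Mul(Rational(3, 7), Add(-3, Mul(-1, Mul(-6, Pow(k, -1))))) = Mul(Rational(3, 7), Add(-3, Mul(6, Pow(k, -1)))) = Add(Rational(-9, 7), Mul(Rational(18, 7), Pow(k, -1))))
Mul(Add(Mul(Add(-4, -5), Add(1, Add(2, Mul(-1, -4)))), Function('u')(-8)), 98) = Mul(Add(Mul(Add(-4, -5), Add(1, Add(2, Mul(-1, -4)))), Mul(Rational(9, 7), Pow(-8, -1), Add(2, Mul(-1, -8)))), 98) = Mul(Add(Mul(-9, Add(1, Add(2, 4))), Mul(Rational(9, 7), Rational(-1, 8), Add(2, 8))), 98) = Mul(Add(Mul(-9, Add(1, 6)), Mul(Rational(9, 7), Rational(-1, 8), 10)), 98) = Mul(Add(Mul(-9, 7), Rational(-45, 28)), 98) = Mul(Add(-63, Rational(-45, 28)), 98) = Mul(Rational(-1809, 28), 98) = Rational(-12663, 2)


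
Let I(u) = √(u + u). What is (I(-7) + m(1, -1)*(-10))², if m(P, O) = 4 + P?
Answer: (-50 + I*√14)² ≈ 2486.0 - 374.17*I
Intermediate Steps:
I(u) = √2*√u (I(u) = √(2*u) = √2*√u)
(I(-7) + m(1, -1)*(-10))² = (√2*√(-7) + (4 + 1)*(-10))² = (√2*(I*√7) + 5*(-10))² = (I*√14 - 50)² = (-50 + I*√14)²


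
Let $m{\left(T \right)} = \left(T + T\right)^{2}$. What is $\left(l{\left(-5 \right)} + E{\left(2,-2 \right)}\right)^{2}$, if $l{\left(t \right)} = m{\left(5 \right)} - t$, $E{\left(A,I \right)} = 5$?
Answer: $12100$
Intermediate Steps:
$m{\left(T \right)} = 4 T^{2}$ ($m{\left(T \right)} = \left(2 T\right)^{2} = 4 T^{2}$)
$l{\left(t \right)} = 100 - t$ ($l{\left(t \right)} = 4 \cdot 5^{2} - t = 4 \cdot 25 - t = 100 - t$)
$\left(l{\left(-5 \right)} + E{\left(2,-2 \right)}\right)^{2} = \left(\left(100 - -5\right) + 5\right)^{2} = \left(\left(100 + 5\right) + 5\right)^{2} = \left(105 + 5\right)^{2} = 110^{2} = 12100$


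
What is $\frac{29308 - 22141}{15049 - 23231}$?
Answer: $- \frac{7167}{8182} \approx -0.87595$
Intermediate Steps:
$\frac{29308 - 22141}{15049 - 23231} = \frac{7167}{-8182} = 7167 \left(- \frac{1}{8182}\right) = - \frac{7167}{8182}$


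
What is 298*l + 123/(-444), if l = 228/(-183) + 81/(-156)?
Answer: -61767087/117364 ≈ -526.29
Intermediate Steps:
l = -5599/3172 (l = 228*(-1/183) + 81*(-1/156) = -76/61 - 27/52 = -5599/3172 ≈ -1.7651)
298*l + 123/(-444) = 298*(-5599/3172) + 123/(-444) = -834251/1586 + 123*(-1/444) = -834251/1586 - 41/148 = -61767087/117364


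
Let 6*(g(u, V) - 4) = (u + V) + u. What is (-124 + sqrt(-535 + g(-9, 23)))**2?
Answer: (744 - I*sqrt(19086))**2/36 ≈ 14846.0 - 5710.3*I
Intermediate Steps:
g(u, V) = 4 + u/3 + V/6 (g(u, V) = 4 + ((u + V) + u)/6 = 4 + ((V + u) + u)/6 = 4 + (V + 2*u)/6 = 4 + (u/3 + V/6) = 4 + u/3 + V/6)
(-124 + sqrt(-535 + g(-9, 23)))**2 = (-124 + sqrt(-535 + (4 + (1/3)*(-9) + (1/6)*23)))**2 = (-124 + sqrt(-535 + (4 - 3 + 23/6)))**2 = (-124 + sqrt(-535 + 29/6))**2 = (-124 + sqrt(-3181/6))**2 = (-124 + I*sqrt(19086)/6)**2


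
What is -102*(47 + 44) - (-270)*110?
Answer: 20418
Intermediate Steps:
-102*(47 + 44) - (-270)*110 = -102*91 - 1*(-29700) = -9282 + 29700 = 20418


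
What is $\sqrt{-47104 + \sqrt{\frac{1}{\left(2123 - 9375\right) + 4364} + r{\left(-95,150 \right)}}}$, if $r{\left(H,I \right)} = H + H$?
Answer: $\frac{\sqrt{-68018176 + 57 i \sqrt{121938}}}{38} \approx 0.031755 + 217.03 i$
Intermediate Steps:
$r{\left(H,I \right)} = 2 H$
$\sqrt{-47104 + \sqrt{\frac{1}{\left(2123 - 9375\right) + 4364} + r{\left(-95,150 \right)}}} = \sqrt{-47104 + \sqrt{\frac{1}{\left(2123 - 9375\right) + 4364} + 2 \left(-95\right)}} = \sqrt{-47104 + \sqrt{\frac{1}{-7252 + 4364} - 190}} = \sqrt{-47104 + \sqrt{\frac{1}{-2888} - 190}} = \sqrt{-47104 + \sqrt{- \frac{1}{2888} - 190}} = \sqrt{-47104 + \sqrt{- \frac{548721}{2888}}} = \sqrt{-47104 + \frac{3 i \sqrt{121938}}{76}}$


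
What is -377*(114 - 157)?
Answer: 16211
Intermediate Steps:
-377*(114 - 157) = -377*(-43) = 16211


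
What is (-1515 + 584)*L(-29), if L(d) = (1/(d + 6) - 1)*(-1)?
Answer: -22344/23 ≈ -971.48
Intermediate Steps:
L(d) = 1 - 1/(6 + d) (L(d) = (1/(6 + d) - 1)*(-1) = (-1 + 1/(6 + d))*(-1) = 1 - 1/(6 + d))
(-1515 + 584)*L(-29) = (-1515 + 584)*((5 - 29)/(6 - 29)) = -931*(-24)/(-23) = -(-931)*(-24)/23 = -931*24/23 = -22344/23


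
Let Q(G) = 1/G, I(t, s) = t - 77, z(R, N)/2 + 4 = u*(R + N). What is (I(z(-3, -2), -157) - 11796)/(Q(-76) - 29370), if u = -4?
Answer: 899916/2232121 ≈ 0.40317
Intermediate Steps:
z(R, N) = -8 - 8*N - 8*R (z(R, N) = -8 + 2*(-4*(R + N)) = -8 + 2*(-4*(N + R)) = -8 + 2*(-4*N - 4*R) = -8 + (-8*N - 8*R) = -8 - 8*N - 8*R)
I(t, s) = -77 + t
(I(z(-3, -2), -157) - 11796)/(Q(-76) - 29370) = ((-77 + (-8 - 8*(-2) - 8*(-3))) - 11796)/(1/(-76) - 29370) = ((-77 + (-8 + 16 + 24)) - 11796)/(-1/76 - 29370) = ((-77 + 32) - 11796)/(-2232121/76) = (-45 - 11796)*(-76/2232121) = -11841*(-76/2232121) = 899916/2232121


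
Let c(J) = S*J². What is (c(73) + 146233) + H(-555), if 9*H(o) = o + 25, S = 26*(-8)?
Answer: -8660321/9 ≈ -9.6226e+5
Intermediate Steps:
S = -208
H(o) = 25/9 + o/9 (H(o) = (o + 25)/9 = (25 + o)/9 = 25/9 + o/9)
c(J) = -208*J²
(c(73) + 146233) + H(-555) = (-208*73² + 146233) + (25/9 + (⅑)*(-555)) = (-208*5329 + 146233) + (25/9 - 185/3) = (-1108432 + 146233) - 530/9 = -962199 - 530/9 = -8660321/9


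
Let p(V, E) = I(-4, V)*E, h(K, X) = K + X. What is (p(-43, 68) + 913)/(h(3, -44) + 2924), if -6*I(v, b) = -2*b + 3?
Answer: -287/8649 ≈ -0.033183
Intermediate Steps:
I(v, b) = -½ + b/3 (I(v, b) = -(-2*b + 3)/6 = -(3 - 2*b)/6 = -½ + b/3)
p(V, E) = E*(-½ + V/3) (p(V, E) = (-½ + V/3)*E = E*(-½ + V/3))
(p(-43, 68) + 913)/(h(3, -44) + 2924) = ((⅙)*68*(-3 + 2*(-43)) + 913)/((3 - 44) + 2924) = ((⅙)*68*(-3 - 86) + 913)/(-41 + 2924) = ((⅙)*68*(-89) + 913)/2883 = (-3026/3 + 913)*(1/2883) = -287/3*1/2883 = -287/8649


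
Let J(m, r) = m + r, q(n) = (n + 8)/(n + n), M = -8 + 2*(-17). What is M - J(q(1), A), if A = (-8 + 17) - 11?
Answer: -89/2 ≈ -44.500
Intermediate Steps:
M = -42 (M = -8 - 34 = -42)
q(n) = (8 + n)/(2*n) (q(n) = (8 + n)/((2*n)) = (8 + n)*(1/(2*n)) = (8 + n)/(2*n))
A = -2 (A = 9 - 11 = -2)
M - J(q(1), A) = -42 - ((½)*(8 + 1)/1 - 2) = -42 - ((½)*1*9 - 2) = -42 - (9/2 - 2) = -42 - 1*5/2 = -42 - 5/2 = -89/2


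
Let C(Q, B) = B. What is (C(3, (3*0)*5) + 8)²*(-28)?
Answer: -1792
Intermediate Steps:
(C(3, (3*0)*5) + 8)²*(-28) = ((3*0)*5 + 8)²*(-28) = (0*5 + 8)²*(-28) = (0 + 8)²*(-28) = 8²*(-28) = 64*(-28) = -1792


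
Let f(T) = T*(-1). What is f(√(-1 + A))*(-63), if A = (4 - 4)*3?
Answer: 63*I ≈ 63.0*I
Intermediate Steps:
A = 0 (A = 0*3 = 0)
f(T) = -T
f(√(-1 + A))*(-63) = -√(-1 + 0)*(-63) = -√(-1)*(-63) = -I*(-63) = 63*I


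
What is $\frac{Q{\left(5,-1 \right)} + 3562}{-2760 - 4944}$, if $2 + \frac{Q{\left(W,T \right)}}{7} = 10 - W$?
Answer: $- \frac{3583}{7704} \approx -0.46508$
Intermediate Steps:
$Q{\left(W,T \right)} = 56 - 7 W$ ($Q{\left(W,T \right)} = -14 + 7 \left(10 - W\right) = -14 - \left(-70 + 7 W\right) = 56 - 7 W$)
$\frac{Q{\left(5,-1 \right)} + 3562}{-2760 - 4944} = \frac{\left(56 - 35\right) + 3562}{-2760 - 4944} = \frac{\left(56 - 35\right) + 3562}{-7704} = \left(21 + 3562\right) \left(- \frac{1}{7704}\right) = 3583 \left(- \frac{1}{7704}\right) = - \frac{3583}{7704}$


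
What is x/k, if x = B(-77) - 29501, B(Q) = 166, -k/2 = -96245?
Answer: -5867/38498 ≈ -0.15240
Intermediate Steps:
k = 192490 (k = -2*(-96245) = 192490)
x = -29335 (x = 166 - 29501 = -29335)
x/k = -29335/192490 = -29335*1/192490 = -5867/38498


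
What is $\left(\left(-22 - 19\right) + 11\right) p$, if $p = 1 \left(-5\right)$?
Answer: $150$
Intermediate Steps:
$p = -5$
$\left(\left(-22 - 19\right) + 11\right) p = \left(\left(-22 - 19\right) + 11\right) \left(-5\right) = \left(-41 + 11\right) \left(-5\right) = \left(-30\right) \left(-5\right) = 150$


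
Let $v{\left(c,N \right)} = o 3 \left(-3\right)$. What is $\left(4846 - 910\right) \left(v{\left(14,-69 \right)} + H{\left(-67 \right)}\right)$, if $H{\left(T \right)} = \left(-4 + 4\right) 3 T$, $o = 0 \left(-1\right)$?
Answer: $0$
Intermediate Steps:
$o = 0$
$H{\left(T \right)} = 0$ ($H{\left(T \right)} = 0 \cdot 3 T = 0 T = 0$)
$v{\left(c,N \right)} = 0$ ($v{\left(c,N \right)} = 0 \cdot 3 \left(-3\right) = 0 \left(-3\right) = 0$)
$\left(4846 - 910\right) \left(v{\left(14,-69 \right)} + H{\left(-67 \right)}\right) = \left(4846 - 910\right) \left(0 + 0\right) = 3936 \cdot 0 = 0$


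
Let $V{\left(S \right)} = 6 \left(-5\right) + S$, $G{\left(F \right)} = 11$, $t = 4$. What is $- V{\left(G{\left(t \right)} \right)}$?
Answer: $19$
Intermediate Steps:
$V{\left(S \right)} = -30 + S$
$- V{\left(G{\left(t \right)} \right)} = - (-30 + 11) = \left(-1\right) \left(-19\right) = 19$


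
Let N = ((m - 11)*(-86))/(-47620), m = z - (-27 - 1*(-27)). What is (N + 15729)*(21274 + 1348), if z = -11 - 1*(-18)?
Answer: 4236052273898/11905 ≈ 3.5582e+8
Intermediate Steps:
z = 7 (z = -11 + 18 = 7)
m = 7 (m = 7 - (-27 - 1*(-27)) = 7 - (-27 + 27) = 7 - 1*0 = 7 + 0 = 7)
N = -86/11905 (N = ((7 - 11)*(-86))/(-47620) = -4*(-86)*(-1/47620) = 344*(-1/47620) = -86/11905 ≈ -0.0072239)
(N + 15729)*(21274 + 1348) = (-86/11905 + 15729)*(21274 + 1348) = (187253659/11905)*22622 = 4236052273898/11905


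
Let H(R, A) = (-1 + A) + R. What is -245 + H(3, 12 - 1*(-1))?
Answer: -230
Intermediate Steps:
H(R, A) = -1 + A + R
-245 + H(3, 12 - 1*(-1)) = -245 + (-1 + (12 - 1*(-1)) + 3) = -245 + (-1 + (12 + 1) + 3) = -245 + (-1 + 13 + 3) = -245 + 15 = -230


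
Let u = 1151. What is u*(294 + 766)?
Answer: 1220060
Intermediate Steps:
u*(294 + 766) = 1151*(294 + 766) = 1151*1060 = 1220060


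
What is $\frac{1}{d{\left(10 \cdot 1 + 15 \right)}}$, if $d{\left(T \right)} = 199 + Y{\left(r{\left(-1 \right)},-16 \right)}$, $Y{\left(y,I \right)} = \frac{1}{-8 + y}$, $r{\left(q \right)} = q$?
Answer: $\frac{9}{1790} \approx 0.0050279$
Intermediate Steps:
$d{\left(T \right)} = \frac{1790}{9}$ ($d{\left(T \right)} = 199 + \frac{1}{-8 - 1} = 199 + \frac{1}{-9} = 199 - \frac{1}{9} = \frac{1790}{9}$)
$\frac{1}{d{\left(10 \cdot 1 + 15 \right)}} = \frac{1}{\frac{1790}{9}} = \frac{9}{1790}$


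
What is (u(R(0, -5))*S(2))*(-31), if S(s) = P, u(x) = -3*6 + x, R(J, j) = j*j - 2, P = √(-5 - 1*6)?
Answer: -155*I*√11 ≈ -514.08*I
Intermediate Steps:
P = I*√11 (P = √(-5 - 6) = √(-11) = I*√11 ≈ 3.3166*I)
R(J, j) = -2 + j² (R(J, j) = j² - 2 = -2 + j²)
u(x) = -18 + x
S(s) = I*√11
(u(R(0, -5))*S(2))*(-31) = ((-18 + (-2 + (-5)²))*(I*√11))*(-31) = ((-18 + (-2 + 25))*(I*√11))*(-31) = ((-18 + 23)*(I*√11))*(-31) = (5*(I*√11))*(-31) = (5*I*√11)*(-31) = -155*I*√11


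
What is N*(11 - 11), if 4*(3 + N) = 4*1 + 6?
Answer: 0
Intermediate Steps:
N = -½ (N = -3 + (4*1 + 6)/4 = -3 + (4 + 6)/4 = -3 + (¼)*10 = -3 + 5/2 = -½ ≈ -0.50000)
N*(11 - 11) = -(11 - 11)/2 = -½*0 = 0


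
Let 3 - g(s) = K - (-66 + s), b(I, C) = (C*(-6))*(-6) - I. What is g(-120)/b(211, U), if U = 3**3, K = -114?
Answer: -69/761 ≈ -0.090670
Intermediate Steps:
U = 27
b(I, C) = -I + 36*C (b(I, C) = -6*C*(-6) - I = 36*C - I = -I + 36*C)
g(s) = 51 + s (g(s) = 3 - (-114 - (-66 + s)) = 3 - (-114 + (66 - s)) = 3 - (-48 - s) = 3 + (48 + s) = 51 + s)
g(-120)/b(211, U) = (51 - 120)/(-1*211 + 36*27) = -69/(-211 + 972) = -69/761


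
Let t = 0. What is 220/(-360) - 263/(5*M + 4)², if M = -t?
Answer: -2455/144 ≈ -17.049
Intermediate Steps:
M = 0 (M = -1*0 = 0)
220/(-360) - 263/(5*M + 4)² = 220/(-360) - 263/(5*0 + 4)² = 220*(-1/360) - 263/(0 + 4)² = -11/18 - 263/(4²) = -11/18 - 263/16 = -2455/144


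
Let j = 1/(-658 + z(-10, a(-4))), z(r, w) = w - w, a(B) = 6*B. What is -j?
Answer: 1/658 ≈ 0.0015198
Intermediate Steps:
z(r, w) = 0
j = -1/658 (j = 1/(-658 + 0) = 1/(-658) = -1/658 ≈ -0.0015198)
-j = -1*(-1/658) = 1/658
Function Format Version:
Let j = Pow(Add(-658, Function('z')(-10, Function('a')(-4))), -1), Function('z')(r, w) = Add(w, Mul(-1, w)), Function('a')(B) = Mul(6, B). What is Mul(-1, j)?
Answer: Rational(1, 658) ≈ 0.0015198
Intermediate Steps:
Function('z')(r, w) = 0
j = Rational(-1, 658) (j = Pow(Add(-658, 0), -1) = Pow(-658, -1) = Rational(-1, 658) ≈ -0.0015198)
Mul(-1, j) = Mul(-1, Rational(-1, 658)) = Rational(1, 658)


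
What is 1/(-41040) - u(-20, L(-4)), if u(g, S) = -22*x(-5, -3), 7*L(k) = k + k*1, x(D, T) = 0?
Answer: -1/41040 ≈ -2.4366e-5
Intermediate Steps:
L(k) = 2*k/7 (L(k) = (k + k*1)/7 = (k + k)/7 = (2*k)/7 = 2*k/7)
u(g, S) = 0 (u(g, S) = -22*0 = 0)
1/(-41040) - u(-20, L(-4)) = 1/(-41040) - 1*0 = -1/41040 + 0 = -1/41040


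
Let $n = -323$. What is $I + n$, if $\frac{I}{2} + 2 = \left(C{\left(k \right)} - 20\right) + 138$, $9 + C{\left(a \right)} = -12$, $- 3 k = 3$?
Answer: $-133$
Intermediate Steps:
$k = -1$ ($k = \left(- \frac{1}{3}\right) 3 = -1$)
$C{\left(a \right)} = -21$ ($C{\left(a \right)} = -9 - 12 = -21$)
$I = 190$ ($I = -4 + 2 \left(\left(-21 - 20\right) + 138\right) = -4 + 2 \left(-41 + 138\right) = -4 + 2 \cdot 97 = -4 + 194 = 190$)
$I + n = 190 - 323 = -133$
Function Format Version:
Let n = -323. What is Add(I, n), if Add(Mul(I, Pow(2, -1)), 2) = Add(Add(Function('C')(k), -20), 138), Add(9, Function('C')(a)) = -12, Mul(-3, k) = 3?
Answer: -133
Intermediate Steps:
k = -1 (k = Mul(Rational(-1, 3), 3) = -1)
Function('C')(a) = -21 (Function('C')(a) = Add(-9, -12) = -21)
I = 190 (I = Add(-4, Mul(2, Add(Add(-21, -20), 138))) = Add(-4, Mul(2, Add(-41, 138))) = Add(-4, Mul(2, 97)) = Add(-4, 194) = 190)
Add(I, n) = Add(190, -323) = -133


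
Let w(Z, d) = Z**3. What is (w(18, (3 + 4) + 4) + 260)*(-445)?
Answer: -2710940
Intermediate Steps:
(w(18, (3 + 4) + 4) + 260)*(-445) = (18**3 + 260)*(-445) = (5832 + 260)*(-445) = 6092*(-445) = -2710940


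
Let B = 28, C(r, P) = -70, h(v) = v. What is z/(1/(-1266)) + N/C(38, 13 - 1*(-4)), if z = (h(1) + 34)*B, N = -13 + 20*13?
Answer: -86847847/70 ≈ -1.2407e+6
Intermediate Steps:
N = 247 (N = -13 + 260 = 247)
z = 980 (z = (1 + 34)*28 = 35*28 = 980)
z/(1/(-1266)) + N/C(38, 13 - 1*(-4)) = 980/(1/(-1266)) + 247/(-70) = 980/(-1/1266) + 247*(-1/70) = 980*(-1266) - 247/70 = -1240680 - 247/70 = -86847847/70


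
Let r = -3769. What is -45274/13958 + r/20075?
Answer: -480741626/140103425 ≈ -3.4313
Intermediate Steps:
-45274/13958 + r/20075 = -45274/13958 - 3769/20075 = -45274*1/13958 - 3769*1/20075 = -22637/6979 - 3769/20075 = -480741626/140103425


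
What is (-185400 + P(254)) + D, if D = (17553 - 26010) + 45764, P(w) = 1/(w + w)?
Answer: -75231243/508 ≈ -1.4809e+5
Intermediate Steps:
P(w) = 1/(2*w)
D = 37307 (D = -8457 + 45764 = 37307)
(-185400 + P(254)) + D = (-185400 + (½)/254) + 37307 = (-185400 + (½)*(1/254)) + 37307 = (-185400 + 1/508) + 37307 = -94183199/508 + 37307 = -75231243/508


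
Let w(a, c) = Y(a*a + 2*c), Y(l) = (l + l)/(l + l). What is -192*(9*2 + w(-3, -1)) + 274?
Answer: -3374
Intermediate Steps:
Y(l) = 1 (Y(l) = (2*l)/((2*l)) = (2*l)*(1/(2*l)) = 1)
w(a, c) = 1
-192*(9*2 + w(-3, -1)) + 274 = -192*(9*2 + 1) + 274 = -192*(18 + 1) + 274 = -192*19 + 274 = -3648 + 274 = -3374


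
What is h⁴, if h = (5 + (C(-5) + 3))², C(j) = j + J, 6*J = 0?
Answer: 6561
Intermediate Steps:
J = 0 (J = (⅙)*0 = 0)
C(j) = j (C(j) = j + 0 = j)
h = 9 (h = (5 + (-5 + 3))² = (5 - 2)² = 3² = 9)
h⁴ = 9⁴ = 6561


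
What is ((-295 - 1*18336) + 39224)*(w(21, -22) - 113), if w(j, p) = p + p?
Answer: -3233101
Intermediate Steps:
w(j, p) = 2*p
((-295 - 1*18336) + 39224)*(w(21, -22) - 113) = ((-295 - 1*18336) + 39224)*(2*(-22) - 113) = ((-295 - 18336) + 39224)*(-44 - 113) = (-18631 + 39224)*(-157) = 20593*(-157) = -3233101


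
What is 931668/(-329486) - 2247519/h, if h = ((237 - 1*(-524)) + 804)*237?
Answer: -181014394129/20368000805 ≈ -8.8872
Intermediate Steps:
h = 370905 (h = ((237 + 524) + 804)*237 = (761 + 804)*237 = 1565*237 = 370905)
931668/(-329486) - 2247519/h = 931668/(-329486) - 2247519/370905 = 931668*(-1/329486) - 2247519*1/370905 = -465834/164743 - 749173/123635 = -181014394129/20368000805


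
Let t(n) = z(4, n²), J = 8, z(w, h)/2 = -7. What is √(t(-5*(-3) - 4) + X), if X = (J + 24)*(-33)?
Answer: I*√1070 ≈ 32.711*I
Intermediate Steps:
z(w, h) = -14 (z(w, h) = 2*(-7) = -14)
t(n) = -14
X = -1056 (X = (8 + 24)*(-33) = 32*(-33) = -1056)
√(t(-5*(-3) - 4) + X) = √(-14 - 1056) = √(-1070) = I*√1070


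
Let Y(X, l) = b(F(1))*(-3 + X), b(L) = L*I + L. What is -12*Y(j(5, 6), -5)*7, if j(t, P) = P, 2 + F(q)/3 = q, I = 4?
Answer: 3780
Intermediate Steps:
F(q) = -6 + 3*q
b(L) = 5*L (b(L) = L*4 + L = 4*L + L = 5*L)
Y(X, l) = 45 - 15*X (Y(X, l) = (5*(-6 + 3*1))*(-3 + X) = (5*(-6 + 3))*(-3 + X) = (5*(-3))*(-3 + X) = -15*(-3 + X) = 45 - 15*X)
-12*Y(j(5, 6), -5)*7 = -12*(45 - 15*6)*7 = -12*(45 - 90)*7 = -12*(-45)*7 = 540*7 = 3780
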